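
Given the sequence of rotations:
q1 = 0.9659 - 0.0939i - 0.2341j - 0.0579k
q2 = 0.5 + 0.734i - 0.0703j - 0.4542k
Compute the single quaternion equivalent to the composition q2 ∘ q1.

q2 · q1 = 0.5091 + 0.5598i - 0.0998j - 0.6461k
0.5091 + 0.5598i - 0.0998j - 0.6461k


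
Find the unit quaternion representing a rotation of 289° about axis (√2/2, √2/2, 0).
-0.8141 + 0.4106i + 0.4106j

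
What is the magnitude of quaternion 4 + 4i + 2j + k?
√37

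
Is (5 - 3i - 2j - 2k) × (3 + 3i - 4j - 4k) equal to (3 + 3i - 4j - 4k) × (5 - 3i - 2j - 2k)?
No: pq = 8 + 6i - 44j - 8k ≠ 8 + 6i - 8j - 44k = qp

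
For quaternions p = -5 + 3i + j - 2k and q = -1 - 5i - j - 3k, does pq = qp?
No: pq = 15 + 17i + 23j + 19k ≠ 15 + 27i - 15j + 15k = qp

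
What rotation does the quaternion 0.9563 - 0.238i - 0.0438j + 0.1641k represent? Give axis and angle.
axis = (-0.814, -0.1498, 0.5612), θ = 34°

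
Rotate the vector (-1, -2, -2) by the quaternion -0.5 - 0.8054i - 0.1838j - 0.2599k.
(-2.075, 1.729, -1.307)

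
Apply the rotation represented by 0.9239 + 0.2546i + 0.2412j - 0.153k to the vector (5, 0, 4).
(5.655, -2.977, 0.398)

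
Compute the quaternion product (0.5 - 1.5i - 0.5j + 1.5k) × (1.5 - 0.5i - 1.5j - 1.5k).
1.5 + 0.5i - 4.5j + 3.5k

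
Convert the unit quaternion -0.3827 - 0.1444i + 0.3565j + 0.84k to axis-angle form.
axis = (-0.1563, 0.3859, 0.9092), θ = 5π/4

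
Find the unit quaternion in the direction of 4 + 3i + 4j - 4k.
0.5298 + 0.3974i + 0.5298j - 0.5298k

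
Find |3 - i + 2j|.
√14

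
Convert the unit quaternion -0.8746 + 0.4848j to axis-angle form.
axis = (0, 1, 0), θ = 302°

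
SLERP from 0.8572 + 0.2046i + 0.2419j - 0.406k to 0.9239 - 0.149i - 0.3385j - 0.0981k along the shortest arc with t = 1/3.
0.9412 + 0.09i + 0.0472j - 0.3221k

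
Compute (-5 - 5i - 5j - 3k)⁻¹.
-0.0595 + 0.0595i + 0.0595j + 0.0357k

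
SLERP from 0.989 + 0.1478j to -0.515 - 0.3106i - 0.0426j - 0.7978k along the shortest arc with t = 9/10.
0.599 + 0.2898i + 0.0575j + 0.7443k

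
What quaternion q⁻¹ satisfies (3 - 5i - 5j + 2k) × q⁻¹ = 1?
0.0476 + 0.0794i + 0.0794j - 0.0317k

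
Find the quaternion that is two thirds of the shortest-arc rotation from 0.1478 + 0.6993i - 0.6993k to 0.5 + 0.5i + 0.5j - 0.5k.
0.4015 + 0.5989i + 0.3486j - 0.5989k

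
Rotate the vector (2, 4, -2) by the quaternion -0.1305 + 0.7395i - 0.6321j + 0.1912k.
(-4.18, -2.539, 0.282)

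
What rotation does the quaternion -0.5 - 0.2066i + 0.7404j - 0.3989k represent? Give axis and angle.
axis = (-0.2386, 0.8549, -0.4606), θ = 4π/3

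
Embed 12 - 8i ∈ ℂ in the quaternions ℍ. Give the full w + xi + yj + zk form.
12 - 8i + 0j + 0k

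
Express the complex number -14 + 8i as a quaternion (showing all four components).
-14 + 8i + 0j + 0k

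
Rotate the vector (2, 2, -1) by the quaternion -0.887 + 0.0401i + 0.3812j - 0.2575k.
(0.998, 2.828, 0.07)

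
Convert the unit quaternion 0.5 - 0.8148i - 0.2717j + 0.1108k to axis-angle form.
axis = (-0.9409, -0.3137, 0.1279), θ = 2π/3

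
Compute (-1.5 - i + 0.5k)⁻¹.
-0.4286 + 0.2857i - 0.1429k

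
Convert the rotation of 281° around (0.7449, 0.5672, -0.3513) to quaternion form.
-0.7716 + 0.4738i + 0.3608j - 0.2235k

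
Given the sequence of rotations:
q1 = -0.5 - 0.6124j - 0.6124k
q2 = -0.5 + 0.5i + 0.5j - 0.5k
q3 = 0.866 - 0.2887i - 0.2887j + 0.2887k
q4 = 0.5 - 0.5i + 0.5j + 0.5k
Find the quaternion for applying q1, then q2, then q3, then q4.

q2 · q1 = 0.25 - 0.8624i + 0.3624j + 0.25k
q3 · q2 · q1 = -0.9958i + 0.0649j - 0.0649k
q4 · q3 · q2 · q1 = -0.4979 - 0.5628i - 0.4979j + 0.433k
-0.4979 - 0.5628i - 0.4979j + 0.433k


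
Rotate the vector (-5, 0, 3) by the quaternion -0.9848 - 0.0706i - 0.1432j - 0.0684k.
(-3.873, -1.133, 4.209)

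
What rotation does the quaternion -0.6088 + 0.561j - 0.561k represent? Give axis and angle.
axis = (0, √2/2, -√2/2), θ = 255°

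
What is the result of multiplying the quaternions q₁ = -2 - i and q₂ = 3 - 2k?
-6 - 3i - 2j + 4k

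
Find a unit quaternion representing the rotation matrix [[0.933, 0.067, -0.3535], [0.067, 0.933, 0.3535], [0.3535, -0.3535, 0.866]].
0.9659 - 0.183i - 0.183j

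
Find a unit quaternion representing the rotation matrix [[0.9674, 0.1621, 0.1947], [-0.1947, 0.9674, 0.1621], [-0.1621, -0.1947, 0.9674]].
0.9877 - 0.0903i + 0.0903j - 0.0903k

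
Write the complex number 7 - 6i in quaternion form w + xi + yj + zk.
7 - 6i + 0j + 0k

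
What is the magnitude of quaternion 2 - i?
√5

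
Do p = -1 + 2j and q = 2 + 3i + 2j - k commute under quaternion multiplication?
No: pq = -6 - 5i + 2j - 5k ≠ -6 - i + 2j + 7k = qp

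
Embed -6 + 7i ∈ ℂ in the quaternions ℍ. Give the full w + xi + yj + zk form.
-6 + 7i + 0j + 0k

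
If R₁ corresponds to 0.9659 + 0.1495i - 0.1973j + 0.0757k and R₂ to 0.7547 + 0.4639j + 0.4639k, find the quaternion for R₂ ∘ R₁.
0.7854 + 0.2395i + 0.3685j + 0.4359k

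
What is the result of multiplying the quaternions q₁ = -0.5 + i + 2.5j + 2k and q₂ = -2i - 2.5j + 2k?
4.25 + 11i - 4.75j + 1.5k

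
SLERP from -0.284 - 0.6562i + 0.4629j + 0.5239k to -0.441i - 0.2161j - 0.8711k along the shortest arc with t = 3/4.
-0.0941 + 0.1614i + 0.3391j + 0.922k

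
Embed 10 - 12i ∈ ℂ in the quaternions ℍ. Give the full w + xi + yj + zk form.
10 - 12i + 0j + 0k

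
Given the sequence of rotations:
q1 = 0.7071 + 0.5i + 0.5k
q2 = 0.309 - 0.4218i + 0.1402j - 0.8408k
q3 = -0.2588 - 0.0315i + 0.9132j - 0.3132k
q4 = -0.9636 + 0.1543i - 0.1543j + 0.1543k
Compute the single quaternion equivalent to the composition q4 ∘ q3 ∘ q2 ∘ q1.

q2 · q1 = 0.8498 - 0.0737i - 0.1104j - 0.5101k
q3 · q2 · q1 = -0.2812 - 0.5081i + 0.8116j - 0.0634k
q4 · q3 · q2 · q1 = 0.4844 + 0.3308i - 0.8073j + 0.0645k
0.4844 + 0.3308i - 0.8073j + 0.0645k


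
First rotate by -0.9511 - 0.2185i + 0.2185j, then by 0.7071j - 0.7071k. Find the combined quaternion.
-0.1545 + 0.1545i - 0.518j + 0.827k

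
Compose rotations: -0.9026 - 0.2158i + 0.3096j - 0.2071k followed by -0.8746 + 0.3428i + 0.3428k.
0.9344 - 0.2268i - 0.2738j - 0.0222k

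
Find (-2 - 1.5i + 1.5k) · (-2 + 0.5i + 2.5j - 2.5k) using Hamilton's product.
8.5 - 1.75i - 8j - 1.75k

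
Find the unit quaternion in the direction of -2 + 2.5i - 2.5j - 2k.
-0.4417 + 0.5522i - 0.5522j - 0.4417k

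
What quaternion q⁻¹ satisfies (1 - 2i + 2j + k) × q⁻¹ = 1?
0.1 + 0.2i - 0.2j - 0.1k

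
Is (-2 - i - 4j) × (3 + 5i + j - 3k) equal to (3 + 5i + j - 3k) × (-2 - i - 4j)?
No: pq = 3 - i - 17j + 25k ≠ 3 - 25i - 11j - 13k = qp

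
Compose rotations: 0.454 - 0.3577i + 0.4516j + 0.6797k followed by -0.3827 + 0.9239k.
-0.8017 - 0.2803i - 0.5033j + 0.1593k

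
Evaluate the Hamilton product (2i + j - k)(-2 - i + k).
3 - 3i - 3j + 3k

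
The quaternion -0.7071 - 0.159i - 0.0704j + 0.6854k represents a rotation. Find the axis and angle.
axis = (-0.2249, -0.0996, 0.9693), θ = 3π/2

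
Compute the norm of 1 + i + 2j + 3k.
√15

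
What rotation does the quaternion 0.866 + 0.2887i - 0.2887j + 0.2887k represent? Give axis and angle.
axis = (√3/3, -√3/3, √3/3), θ = π/3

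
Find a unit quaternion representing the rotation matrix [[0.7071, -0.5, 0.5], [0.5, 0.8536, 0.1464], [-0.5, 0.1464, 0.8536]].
0.9239 + 0.2706j + 0.2706k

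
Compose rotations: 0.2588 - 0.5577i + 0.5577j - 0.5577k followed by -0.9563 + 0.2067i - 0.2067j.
-0.0169 + 0.7021i - 0.4715j + 0.5333k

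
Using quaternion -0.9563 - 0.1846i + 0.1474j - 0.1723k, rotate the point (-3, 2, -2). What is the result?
(-3.023, 1.727, -2.209)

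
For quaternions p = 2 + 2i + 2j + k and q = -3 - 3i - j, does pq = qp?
No: pq = 2 - 11i - 11j + k ≠ 2 - 13i - 5j - 7k = qp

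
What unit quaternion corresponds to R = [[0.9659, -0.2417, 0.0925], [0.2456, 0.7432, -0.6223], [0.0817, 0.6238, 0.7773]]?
0.9336 + 0.3337i + 0.0029j + 0.1305k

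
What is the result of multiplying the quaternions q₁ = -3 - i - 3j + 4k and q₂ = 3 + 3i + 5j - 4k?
25 - 20i - 16j + 28k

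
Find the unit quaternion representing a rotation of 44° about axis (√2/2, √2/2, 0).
0.9272 + 0.2649i + 0.2649j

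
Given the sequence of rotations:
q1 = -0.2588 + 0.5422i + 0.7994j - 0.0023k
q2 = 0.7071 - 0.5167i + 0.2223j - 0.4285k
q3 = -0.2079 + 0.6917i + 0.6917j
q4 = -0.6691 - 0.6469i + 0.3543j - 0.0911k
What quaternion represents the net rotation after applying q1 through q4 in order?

q2 · q1 = -0.0815 + 0.8591i + 0.2742j - 0.4243k
q3 · q2 · q1 = -0.767 - 0.5285i + 0.1801j - 0.3164k
q4 · q3 · q2 · q1 = 0.0787 + 0.7541i - 0.5488j + 0.3523k
0.0787 + 0.7541i - 0.5488j + 0.3523k


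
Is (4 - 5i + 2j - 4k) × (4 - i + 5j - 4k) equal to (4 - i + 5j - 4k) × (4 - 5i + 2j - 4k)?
No: pq = -15 - 12i + 12j - 55k ≠ -15 - 36i + 44j - 9k = qp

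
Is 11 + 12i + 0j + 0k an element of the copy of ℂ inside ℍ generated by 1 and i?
Yes. The quaternion 11 + 12i has j- and k-coefficients y = z = 0, so it lies in the complex subalgebra spanned by 1 and i.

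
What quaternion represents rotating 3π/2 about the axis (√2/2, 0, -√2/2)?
-0.7071 + 0.5i - 0.5k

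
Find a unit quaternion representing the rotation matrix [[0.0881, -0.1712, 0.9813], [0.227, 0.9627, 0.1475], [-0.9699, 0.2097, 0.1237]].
0.7373 + 0.0211i + 0.6616j + 0.135k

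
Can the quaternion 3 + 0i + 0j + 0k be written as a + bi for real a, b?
Yes. The quaternion 3 has j- and k-coefficients y = z = 0, so it lies in the complex subalgebra spanned by 1 and i.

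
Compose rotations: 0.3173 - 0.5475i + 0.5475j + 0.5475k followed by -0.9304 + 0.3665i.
-0.0946 + 0.6257i - 0.7101j - 0.3087k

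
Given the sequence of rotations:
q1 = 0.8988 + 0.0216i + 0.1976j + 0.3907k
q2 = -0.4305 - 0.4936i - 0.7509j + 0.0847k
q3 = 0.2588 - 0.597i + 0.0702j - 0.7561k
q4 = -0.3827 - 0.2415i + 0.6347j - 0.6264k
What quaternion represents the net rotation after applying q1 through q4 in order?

q2 · q1 = -0.261 - 0.7631i - 0.5653j - 0.1734k
q3 · q2 · q1 = -0.6145 - 0.4813i + 0.3088j + 0.5435k
q4 · q3 · q2 · q1 = 0.2634 + 0.871i - 0.0755j + 0.4078k
0.2634 + 0.871i - 0.0755j + 0.4078k


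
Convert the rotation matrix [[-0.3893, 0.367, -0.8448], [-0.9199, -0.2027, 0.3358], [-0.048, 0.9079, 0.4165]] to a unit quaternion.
-0.454 - 0.315i + 0.4388j + 0.7086k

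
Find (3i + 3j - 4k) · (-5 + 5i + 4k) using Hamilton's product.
1 - 3i - 47j + 5k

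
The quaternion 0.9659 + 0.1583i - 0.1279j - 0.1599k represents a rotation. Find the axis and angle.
axis = (0.6116, -0.4942, -0.6178), θ = π/6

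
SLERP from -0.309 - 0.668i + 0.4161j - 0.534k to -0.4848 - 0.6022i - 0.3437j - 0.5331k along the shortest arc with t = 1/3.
-0.3974 - 0.6952i + 0.1687j - 0.5747k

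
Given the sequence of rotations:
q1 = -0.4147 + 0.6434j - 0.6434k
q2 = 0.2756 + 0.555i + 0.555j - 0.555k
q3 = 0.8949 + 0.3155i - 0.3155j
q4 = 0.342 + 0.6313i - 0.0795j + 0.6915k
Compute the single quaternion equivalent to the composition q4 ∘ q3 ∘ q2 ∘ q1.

q2 · q1 = -0.8285 - 0.2302i + 0.3042j + 0.4099k
q3 · q2 · q1 = -0.5728 - 0.5967i + 0.4043j + 0.3902k
q4 · q3 · q2 · q1 = -0.0569 - 0.8763i - 0.4751j - 0.0548k
-0.0569 - 0.8763i - 0.4751j - 0.0548k


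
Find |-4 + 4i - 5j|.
√57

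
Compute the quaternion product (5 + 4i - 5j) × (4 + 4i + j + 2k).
9 + 26i - 23j + 34k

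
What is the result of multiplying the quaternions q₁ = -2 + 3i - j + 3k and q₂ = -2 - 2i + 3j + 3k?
4 - 14i - 19j - 5k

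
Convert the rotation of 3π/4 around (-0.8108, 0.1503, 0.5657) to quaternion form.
0.3827 - 0.7491i + 0.1389j + 0.5226k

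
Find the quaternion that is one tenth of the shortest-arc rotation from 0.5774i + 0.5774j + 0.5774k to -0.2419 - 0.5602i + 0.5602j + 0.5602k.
-0.0317 + 0.4752i + 0.6218j + 0.6218k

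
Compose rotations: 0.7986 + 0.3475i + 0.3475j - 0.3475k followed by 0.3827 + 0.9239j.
-0.0154 - 0.1881i + 0.8708j - 0.454k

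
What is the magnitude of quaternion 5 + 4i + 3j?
√50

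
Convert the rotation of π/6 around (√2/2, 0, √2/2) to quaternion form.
0.9659 + 0.183i + 0.183k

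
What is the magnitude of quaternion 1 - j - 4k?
√18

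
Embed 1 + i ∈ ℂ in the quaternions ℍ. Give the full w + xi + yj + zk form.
1 + i + 0j + 0k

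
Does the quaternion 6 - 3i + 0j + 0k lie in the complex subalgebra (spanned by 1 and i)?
Yes. The quaternion 6 - 3i has j- and k-coefficients y = z = 0, so it lies in the complex subalgebra spanned by 1 and i.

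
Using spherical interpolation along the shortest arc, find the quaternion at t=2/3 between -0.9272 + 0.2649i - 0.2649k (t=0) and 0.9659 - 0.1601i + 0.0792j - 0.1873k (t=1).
-0.9776 + 0.2004i - 0.0539j + 0.0362k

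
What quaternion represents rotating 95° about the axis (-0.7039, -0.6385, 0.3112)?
0.6756 - 0.519i - 0.4708j + 0.2294k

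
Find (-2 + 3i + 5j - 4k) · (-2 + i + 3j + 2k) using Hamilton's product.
-6 + 14i - 26j + 8k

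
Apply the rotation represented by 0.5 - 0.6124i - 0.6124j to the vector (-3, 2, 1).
(0.138, -1.138, -3.562)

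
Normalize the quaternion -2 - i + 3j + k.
-0.5164 - 0.2582i + 0.7746j + 0.2582k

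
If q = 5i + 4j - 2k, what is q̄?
-5i - 4j + 2k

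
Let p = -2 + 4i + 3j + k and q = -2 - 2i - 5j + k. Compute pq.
26 + 4i - 2j - 18k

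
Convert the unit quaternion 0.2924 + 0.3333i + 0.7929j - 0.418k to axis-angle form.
axis = (0.3485, 0.8291, -0.4371), θ = 146°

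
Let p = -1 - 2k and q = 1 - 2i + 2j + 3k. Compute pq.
5 + 6i + 2j - 5k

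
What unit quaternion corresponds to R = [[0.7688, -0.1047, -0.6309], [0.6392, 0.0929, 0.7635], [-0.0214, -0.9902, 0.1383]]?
0.7071 - 0.62i - 0.2155j + 0.263k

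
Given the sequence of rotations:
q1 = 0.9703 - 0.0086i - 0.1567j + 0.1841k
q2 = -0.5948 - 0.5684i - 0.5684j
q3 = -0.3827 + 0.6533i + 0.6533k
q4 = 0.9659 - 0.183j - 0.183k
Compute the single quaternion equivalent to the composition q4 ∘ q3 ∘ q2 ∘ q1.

q2 · q1 = -0.6711 - 0.651i - 0.3537j - 0.0253k
q3 · q2 · q1 = 0.6987 + 0.0418i - 0.2734j - 0.6598k
q4 · q3 · q2 · q1 = 0.5041 + 0.1111i - 0.3996j - 0.7575k
0.5041 + 0.1111i - 0.3996j - 0.7575k


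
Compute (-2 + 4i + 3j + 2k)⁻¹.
-0.0606 - 0.1212i - 0.0909j - 0.0606k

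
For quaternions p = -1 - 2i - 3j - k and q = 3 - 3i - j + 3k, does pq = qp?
No: pq = -9 - 13i + j - 13k ≠ -9 + 7i - 17j + k = qp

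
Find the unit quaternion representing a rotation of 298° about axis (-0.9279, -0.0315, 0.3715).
-0.8572 - 0.4779i - 0.0162j + 0.1913k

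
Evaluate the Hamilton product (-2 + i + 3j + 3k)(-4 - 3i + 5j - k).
-1 - 16i - 30j + 4k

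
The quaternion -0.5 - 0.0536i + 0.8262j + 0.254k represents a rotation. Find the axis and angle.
axis = (-0.0619, 0.954, 0.2933), θ = 4π/3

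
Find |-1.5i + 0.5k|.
1.581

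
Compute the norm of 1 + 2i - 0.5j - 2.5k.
3.391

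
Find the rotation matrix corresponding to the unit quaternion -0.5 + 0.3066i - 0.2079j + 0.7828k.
[[-0.312, 0.6553, 0.6879], [-0.9103, -0.4136, -0.0189], [0.2721, -0.6321, 0.7255]]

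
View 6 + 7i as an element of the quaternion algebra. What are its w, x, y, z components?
6 + 7i + 0j + 0k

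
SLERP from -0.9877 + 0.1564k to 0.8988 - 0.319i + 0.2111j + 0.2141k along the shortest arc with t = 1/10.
-0.992 + 0.0335i - 0.0222j + 0.1196k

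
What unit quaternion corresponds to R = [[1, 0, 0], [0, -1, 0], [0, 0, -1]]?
i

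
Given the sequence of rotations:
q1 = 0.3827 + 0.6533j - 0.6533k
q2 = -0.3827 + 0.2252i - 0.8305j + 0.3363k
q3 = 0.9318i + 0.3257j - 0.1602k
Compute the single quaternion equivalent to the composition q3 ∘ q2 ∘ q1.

q2 · q1 = 0.6158 + 0.409i - 0.4207j + 0.5258k
q3 · q2 · q1 = -0.1599 + 0.6777i - 0.3549j - 0.6239k
-0.1599 + 0.6777i - 0.3549j - 0.6239k


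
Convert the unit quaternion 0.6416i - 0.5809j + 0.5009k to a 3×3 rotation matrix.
[[-0.1767, -0.7454, 0.6428], [-0.7454, -0.3251, -0.5819], [0.6428, -0.5819, -0.4982]]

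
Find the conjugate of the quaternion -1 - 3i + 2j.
-1 + 3i - 2j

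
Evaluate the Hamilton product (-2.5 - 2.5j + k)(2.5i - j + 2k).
-4.5 - 10.25i + 5j + 1.25k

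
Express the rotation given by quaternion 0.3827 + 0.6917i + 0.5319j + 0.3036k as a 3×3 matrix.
[[0.2498, 0.5035, 0.8271], [0.9682, -0.1412, -0.2065], [0.0129, 0.8524, -0.5227]]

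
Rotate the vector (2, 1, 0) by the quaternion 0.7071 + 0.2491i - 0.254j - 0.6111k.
(0.986, -1.853, 0.772)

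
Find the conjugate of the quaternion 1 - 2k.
1 + 2k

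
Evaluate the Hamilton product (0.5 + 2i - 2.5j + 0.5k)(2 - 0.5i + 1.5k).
1.25 - 8.25j + 0.5k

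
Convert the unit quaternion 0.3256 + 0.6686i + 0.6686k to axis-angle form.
axis = (√2/2, 0, √2/2), θ = 142°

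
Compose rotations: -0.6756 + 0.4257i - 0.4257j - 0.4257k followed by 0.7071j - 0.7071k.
-0.602i - 0.7787j + 0.1767k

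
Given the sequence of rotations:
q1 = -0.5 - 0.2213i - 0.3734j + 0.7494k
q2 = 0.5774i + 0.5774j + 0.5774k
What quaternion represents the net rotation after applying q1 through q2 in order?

q2 · q1 = -0.0893 + 0.3596i - 0.8492j - 0.3765k
-0.0893 + 0.3596i - 0.8492j - 0.3765k


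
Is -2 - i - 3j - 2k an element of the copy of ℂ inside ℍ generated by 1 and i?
No. The quaternion -2 - i - 3j - 2k has j-coefficient y = -3 and k-coefficient z = -2, not both zero, so it does not lie in the complex subalgebra spanned by 1 and i.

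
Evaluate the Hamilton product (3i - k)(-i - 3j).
3 - 3i + j - 9k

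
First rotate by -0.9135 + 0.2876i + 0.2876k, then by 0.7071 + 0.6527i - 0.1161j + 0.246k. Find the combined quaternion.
-0.9044 - 0.4263i - 0.0109j + 0.012k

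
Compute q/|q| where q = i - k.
0.7071i - 0.7071k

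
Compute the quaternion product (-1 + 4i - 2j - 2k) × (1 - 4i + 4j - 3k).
17 + 22i + 14j + 9k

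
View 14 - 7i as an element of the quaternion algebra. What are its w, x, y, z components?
14 - 7i + 0j + 0k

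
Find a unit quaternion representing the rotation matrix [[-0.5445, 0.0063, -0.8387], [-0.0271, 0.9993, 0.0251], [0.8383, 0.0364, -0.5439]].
-0.4772 - 0.0059i + 0.8786j + 0.0175k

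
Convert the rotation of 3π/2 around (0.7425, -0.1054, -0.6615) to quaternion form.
-0.7071 + 0.525i - 0.0745j - 0.4678k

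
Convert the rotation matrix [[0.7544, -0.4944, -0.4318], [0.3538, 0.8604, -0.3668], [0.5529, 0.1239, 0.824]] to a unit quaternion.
0.9272 + 0.1323i - 0.2655j + 0.2287k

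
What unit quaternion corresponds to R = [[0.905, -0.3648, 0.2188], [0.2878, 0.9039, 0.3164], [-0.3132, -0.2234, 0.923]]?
0.9659 - 0.1397i + 0.1377j + 0.1689k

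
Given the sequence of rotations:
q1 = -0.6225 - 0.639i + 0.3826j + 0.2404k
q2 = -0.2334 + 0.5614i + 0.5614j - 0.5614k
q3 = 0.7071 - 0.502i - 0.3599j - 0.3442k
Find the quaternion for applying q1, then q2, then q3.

q2 · q1 = 0.4242 + 0.1494i - 0.215j + 0.8669k
q3 · q2 · q1 = 0.596 - 0.4933i + 0.0791j + 0.6287k
0.596 - 0.4933i + 0.0791j + 0.6287k


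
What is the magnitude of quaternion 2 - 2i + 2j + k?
√13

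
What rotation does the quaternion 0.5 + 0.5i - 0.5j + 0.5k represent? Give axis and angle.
axis = (√3/3, -√3/3, √3/3), θ = 2π/3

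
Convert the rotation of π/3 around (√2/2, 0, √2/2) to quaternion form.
0.866 + 0.3536i + 0.3536k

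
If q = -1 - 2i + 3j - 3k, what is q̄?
-1 + 2i - 3j + 3k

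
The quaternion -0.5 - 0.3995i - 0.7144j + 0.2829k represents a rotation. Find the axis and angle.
axis = (-0.4613, -0.8249, 0.3267), θ = 4π/3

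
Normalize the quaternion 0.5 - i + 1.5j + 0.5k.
0.2582 - 0.5164i + 0.7746j + 0.2582k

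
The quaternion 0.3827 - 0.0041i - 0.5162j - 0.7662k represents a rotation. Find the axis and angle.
axis = (-0.0044, -0.5587, -0.8293), θ = 3π/4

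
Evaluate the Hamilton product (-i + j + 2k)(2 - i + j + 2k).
-6 - 2i + 2j + 4k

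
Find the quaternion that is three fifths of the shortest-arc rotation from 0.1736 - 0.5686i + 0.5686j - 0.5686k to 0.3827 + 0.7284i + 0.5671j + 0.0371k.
-0.204 - 0.9037i - 0.1239j - 0.3554k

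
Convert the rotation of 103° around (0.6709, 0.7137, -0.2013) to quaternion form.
0.6225 + 0.5251i + 0.5585j - 0.1575k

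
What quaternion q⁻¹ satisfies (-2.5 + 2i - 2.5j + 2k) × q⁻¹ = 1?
-0.122 - 0.0976i + 0.122j - 0.0976k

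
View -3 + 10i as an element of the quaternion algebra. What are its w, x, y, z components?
-3 + 10i + 0j + 0k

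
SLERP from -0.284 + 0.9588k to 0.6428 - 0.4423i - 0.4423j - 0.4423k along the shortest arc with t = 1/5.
-0.3874 + 0.1017i + 0.1017j + 0.9106k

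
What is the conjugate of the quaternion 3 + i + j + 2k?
3 - i - j - 2k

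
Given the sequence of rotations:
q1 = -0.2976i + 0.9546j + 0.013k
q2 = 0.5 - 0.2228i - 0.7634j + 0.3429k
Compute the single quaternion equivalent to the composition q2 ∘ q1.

q2 · q1 = 0.658 - 0.4861i + 0.3781j - 0.4334k
0.658 - 0.4861i + 0.3781j - 0.4334k


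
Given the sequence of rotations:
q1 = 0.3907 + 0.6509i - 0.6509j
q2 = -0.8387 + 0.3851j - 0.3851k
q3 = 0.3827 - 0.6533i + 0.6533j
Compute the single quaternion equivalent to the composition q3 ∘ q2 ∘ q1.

q2 · q1 = -0.077 - 0.7966i + 0.4457j - 0.4011k
q3 · q2 · q1 = -0.8411 - 0.5166i - 0.1418j + 0.0757k
-0.8411 - 0.5166i - 0.1418j + 0.0757k


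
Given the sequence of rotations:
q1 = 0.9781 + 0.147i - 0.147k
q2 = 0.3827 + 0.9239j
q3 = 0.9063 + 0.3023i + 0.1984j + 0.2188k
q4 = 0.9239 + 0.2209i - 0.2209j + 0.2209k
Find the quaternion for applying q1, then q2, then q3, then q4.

q2 · q1 = 0.3743 - 0.0796i + 0.9037j - 0.1921k
q3 · q2 · q1 = 0.226 - 0.1948i + 0.9339j + 0.1968k
q4 · q3 · q2 · q1 = 0.4147 - 0.3798i + 0.7264j + 0.395k
0.4147 - 0.3798i + 0.7264j + 0.395k


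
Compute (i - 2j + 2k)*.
-i + 2j - 2k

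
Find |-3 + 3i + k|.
√19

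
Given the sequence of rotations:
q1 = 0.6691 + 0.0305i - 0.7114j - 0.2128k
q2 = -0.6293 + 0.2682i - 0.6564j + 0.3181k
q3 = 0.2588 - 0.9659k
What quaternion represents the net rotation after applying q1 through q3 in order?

q2 · q1 = -0.8285 + 0.5262i + 0.0753j + 0.176k
q3 · q2 · q1 = -0.0444 + 0.2089i - 0.4888j + 0.8458k
-0.0444 + 0.2089i - 0.4888j + 0.8458k


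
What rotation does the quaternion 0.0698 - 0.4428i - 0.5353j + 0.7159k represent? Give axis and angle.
axis = (-0.4439, -0.5366, 0.7176), θ = 172°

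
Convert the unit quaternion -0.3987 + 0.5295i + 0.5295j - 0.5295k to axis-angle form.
axis = (√3/3, √3/3, -√3/3), θ = 227°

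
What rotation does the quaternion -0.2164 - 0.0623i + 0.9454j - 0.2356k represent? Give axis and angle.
axis = (-0.0638, 0.9683, -0.2413), θ = 205°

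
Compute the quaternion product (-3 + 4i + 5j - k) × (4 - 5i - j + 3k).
16 + 45i + 16j + 8k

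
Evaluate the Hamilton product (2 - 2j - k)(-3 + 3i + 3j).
9i + 9j + 9k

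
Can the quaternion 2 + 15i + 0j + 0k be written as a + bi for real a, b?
Yes. The quaternion 2 + 15i has j- and k-coefficients y = z = 0, so it lies in the complex subalgebra spanned by 1 and i.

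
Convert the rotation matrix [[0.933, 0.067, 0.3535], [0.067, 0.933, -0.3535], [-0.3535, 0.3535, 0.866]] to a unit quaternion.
0.9659 + 0.183i + 0.183j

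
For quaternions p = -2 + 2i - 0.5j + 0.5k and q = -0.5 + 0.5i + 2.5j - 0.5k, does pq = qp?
No: pq = 1.5 - 3i - 3.5j + 6k ≠ 1.5 - i - 6j - 4.5k = qp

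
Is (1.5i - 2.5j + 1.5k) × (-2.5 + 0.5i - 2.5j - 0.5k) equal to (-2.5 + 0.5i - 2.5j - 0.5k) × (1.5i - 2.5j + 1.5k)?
No: pq = -6.25 + 1.25i + 7.75j - 6.25k ≠ -6.25 - 8.75i + 4.75j - 1.25k = qp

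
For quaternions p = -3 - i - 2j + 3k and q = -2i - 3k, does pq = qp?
No: pq = 7 + 12i - 9j + 5k ≠ 7 + 9j + 13k = qp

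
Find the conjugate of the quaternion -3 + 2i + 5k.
-3 - 2i - 5k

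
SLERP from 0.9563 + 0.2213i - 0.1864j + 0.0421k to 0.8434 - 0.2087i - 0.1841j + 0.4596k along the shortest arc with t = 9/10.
0.8705 - 0.1666i - 0.1876j + 0.4233k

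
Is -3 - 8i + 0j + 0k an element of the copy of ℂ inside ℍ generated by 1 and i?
Yes. The quaternion -3 - 8i has j- and k-coefficients y = z = 0, so it lies in the complex subalgebra spanned by 1 and i.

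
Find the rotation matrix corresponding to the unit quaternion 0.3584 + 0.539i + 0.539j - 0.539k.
[[-0.1621, 0.9674, -0.1947], [0.1947, -0.1621, -0.9674], [-0.9674, -0.1947, -0.1621]]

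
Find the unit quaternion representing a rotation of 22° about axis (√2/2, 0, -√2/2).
0.9816 + 0.1349i - 0.1349k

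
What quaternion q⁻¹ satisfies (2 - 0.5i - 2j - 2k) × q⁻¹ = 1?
0.1633 + 0.0408i + 0.1633j + 0.1633k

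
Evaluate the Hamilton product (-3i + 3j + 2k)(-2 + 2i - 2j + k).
10 + 13i + j - 4k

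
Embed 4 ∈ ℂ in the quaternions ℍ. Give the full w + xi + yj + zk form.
4 + 0i + 0j + 0k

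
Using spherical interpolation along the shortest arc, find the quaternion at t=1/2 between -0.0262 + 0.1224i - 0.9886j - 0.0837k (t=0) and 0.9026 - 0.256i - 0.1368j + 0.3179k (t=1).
0.6037 - 0.092i - 0.7753j + 0.1613k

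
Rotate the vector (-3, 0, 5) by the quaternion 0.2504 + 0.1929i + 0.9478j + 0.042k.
(4.855, -1.245, -2.98)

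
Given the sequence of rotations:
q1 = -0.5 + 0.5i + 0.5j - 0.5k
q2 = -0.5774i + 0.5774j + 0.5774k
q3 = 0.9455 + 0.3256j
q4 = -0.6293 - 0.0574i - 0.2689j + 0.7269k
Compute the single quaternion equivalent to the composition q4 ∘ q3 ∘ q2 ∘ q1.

q2 · q1 = 0.2887 - 0.2887i - 0.2887j - 0.8661k
q3 · q2 · q1 = 0.367 - 0.555i - 0.179j - 0.7249k
q4 · q3 · q2 · q1 = 0.216 + 0.6532i - 0.4311j + 0.584k
0.216 + 0.6532i - 0.4311j + 0.584k


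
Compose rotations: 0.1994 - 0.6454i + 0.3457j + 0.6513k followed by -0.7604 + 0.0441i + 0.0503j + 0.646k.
-0.5613 + 0.309i - 0.6985j - 0.3187k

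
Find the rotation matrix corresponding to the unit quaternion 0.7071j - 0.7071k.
[[-1, 0, 0], [0, 0, -1], [0, -1, 0]]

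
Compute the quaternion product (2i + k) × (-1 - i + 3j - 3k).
5 - 5i + 5j + 5k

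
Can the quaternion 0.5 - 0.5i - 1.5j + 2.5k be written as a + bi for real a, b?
No. The quaternion 0.5 - 0.5i - 1.5j + 2.5k has j-coefficient y = -1.5 and k-coefficient z = 2.5, not both zero, so it does not lie in the complex subalgebra spanned by 1 and i.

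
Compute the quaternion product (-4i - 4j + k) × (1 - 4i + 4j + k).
-1 - 12i - 4j - 31k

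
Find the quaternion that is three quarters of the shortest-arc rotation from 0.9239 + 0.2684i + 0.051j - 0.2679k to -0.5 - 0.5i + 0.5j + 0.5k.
0.6482 + 0.4671i - 0.3789j - 0.467k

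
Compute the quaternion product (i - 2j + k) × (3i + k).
-4 - 2i + 2j + 6k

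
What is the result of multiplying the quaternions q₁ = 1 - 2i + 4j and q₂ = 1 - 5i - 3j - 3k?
3 - 19i - 5j + 23k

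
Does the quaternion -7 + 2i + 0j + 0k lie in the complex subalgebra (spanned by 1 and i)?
Yes. The quaternion -7 + 2i has j- and k-coefficients y = z = 0, so it lies in the complex subalgebra spanned by 1 and i.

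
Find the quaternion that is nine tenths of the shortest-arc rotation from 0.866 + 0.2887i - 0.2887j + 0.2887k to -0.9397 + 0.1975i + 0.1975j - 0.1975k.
0.9434 - 0.1491i - 0.2094j + 0.2094k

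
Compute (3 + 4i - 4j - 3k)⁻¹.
0.06 - 0.08i + 0.08j + 0.06k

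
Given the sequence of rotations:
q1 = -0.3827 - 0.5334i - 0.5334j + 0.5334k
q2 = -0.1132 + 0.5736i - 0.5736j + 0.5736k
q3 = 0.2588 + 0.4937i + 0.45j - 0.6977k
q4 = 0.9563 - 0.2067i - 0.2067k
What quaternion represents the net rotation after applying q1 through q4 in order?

q2 · q1 = -0.2626 - 0.1591i - 0.332j - 0.8918k
q3 · q2 · q1 = -0.4622 - 0.8038i + 0.3472j - 0.1399k
q4 · q3 · q2 · q1 = -0.6371 - 0.6014i + 0.4693j - 0.11k
-0.6371 - 0.6014i + 0.4693j - 0.11k


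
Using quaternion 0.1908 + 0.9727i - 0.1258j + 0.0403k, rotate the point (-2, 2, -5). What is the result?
(-2.602, 0.574, 5.089)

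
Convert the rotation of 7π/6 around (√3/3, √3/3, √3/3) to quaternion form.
-0.2588 + 0.5577i + 0.5577j + 0.5577k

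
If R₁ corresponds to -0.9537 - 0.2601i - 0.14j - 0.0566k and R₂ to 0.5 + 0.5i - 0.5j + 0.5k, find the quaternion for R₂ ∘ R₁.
-0.3885 - 0.5086i + 0.3051j - 0.7052k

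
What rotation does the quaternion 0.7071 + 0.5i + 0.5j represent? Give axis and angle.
axis = (√2/2, √2/2, 0), θ = π/2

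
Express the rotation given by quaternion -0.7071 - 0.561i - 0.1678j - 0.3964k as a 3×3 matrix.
[[0.6294, -0.3723, 0.6821], [0.7489, 0.0563, -0.6603], [0.2075, 0.9264, 0.3142]]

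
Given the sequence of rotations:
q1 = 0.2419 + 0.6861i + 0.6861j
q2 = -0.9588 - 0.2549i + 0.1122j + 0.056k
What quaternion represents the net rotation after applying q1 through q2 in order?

q2 · q1 = -0.134 - 0.7579i - 0.5923j - 0.2383k
-0.134 - 0.7579i - 0.5923j - 0.2383k


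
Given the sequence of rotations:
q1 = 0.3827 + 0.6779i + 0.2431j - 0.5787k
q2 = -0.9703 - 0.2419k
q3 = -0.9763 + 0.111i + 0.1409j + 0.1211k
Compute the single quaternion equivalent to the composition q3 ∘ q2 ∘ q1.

q2 · q1 = -0.5113 - 0.599i - 0.3999j + 0.4689k
q3 · q2 · q1 = 0.5652 + 0.6425i + 0.1938j - 0.4797k
0.5652 + 0.6425i + 0.1938j - 0.4797k


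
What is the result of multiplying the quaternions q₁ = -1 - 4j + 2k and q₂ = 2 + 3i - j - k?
-4 + 3i - j + 17k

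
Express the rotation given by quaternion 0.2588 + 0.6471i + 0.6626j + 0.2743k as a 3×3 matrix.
[[-0.0286, 0.7156, 0.698], [0.9995, 0.012, 0.0286], [0.012, 0.6984, -0.7156]]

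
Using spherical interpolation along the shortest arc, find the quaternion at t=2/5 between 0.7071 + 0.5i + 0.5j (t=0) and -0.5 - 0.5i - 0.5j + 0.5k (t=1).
0.647 + 0.5186i + 0.5186j - 0.2087k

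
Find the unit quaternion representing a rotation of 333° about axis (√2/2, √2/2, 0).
-0.9724 + 0.1651i + 0.1651j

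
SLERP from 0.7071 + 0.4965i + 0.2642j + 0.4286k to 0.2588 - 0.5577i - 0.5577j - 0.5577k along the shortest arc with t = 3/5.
0.1579 + 0.6156i + 0.5057j + 0.5835k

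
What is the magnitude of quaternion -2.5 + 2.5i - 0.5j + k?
3.708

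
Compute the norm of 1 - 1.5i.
1.803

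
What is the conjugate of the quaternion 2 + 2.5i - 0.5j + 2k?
2 - 2.5i + 0.5j - 2k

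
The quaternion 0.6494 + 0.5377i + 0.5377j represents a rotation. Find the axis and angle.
axis = (√2/2, √2/2, 0), θ = 99°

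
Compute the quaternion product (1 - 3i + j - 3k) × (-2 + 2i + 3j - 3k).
-8 + 14i - 14j - 8k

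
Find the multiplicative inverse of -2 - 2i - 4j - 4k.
-0.05 + 0.05i + 0.1j + 0.1k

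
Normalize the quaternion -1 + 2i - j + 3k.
-0.2582 + 0.5164i - 0.2582j + 0.7746k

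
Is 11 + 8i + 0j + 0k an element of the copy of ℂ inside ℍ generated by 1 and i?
Yes. The quaternion 11 + 8i has j- and k-coefficients y = z = 0, so it lies in the complex subalgebra spanned by 1 and i.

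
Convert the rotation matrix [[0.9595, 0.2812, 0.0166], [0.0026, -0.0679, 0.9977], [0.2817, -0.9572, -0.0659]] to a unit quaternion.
0.6756 - 0.7234i - 0.0981j - 0.1031k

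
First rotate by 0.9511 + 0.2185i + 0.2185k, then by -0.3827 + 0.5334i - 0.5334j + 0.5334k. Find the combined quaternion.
-0.5971 + 0.3071i - 0.5073j + 0.5402k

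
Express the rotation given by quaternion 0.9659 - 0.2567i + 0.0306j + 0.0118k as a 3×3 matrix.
[[0.9978, -0.0385, 0.0531], [0.0071, 0.8679, 0.4966], [-0.0652, -0.4952, 0.8663]]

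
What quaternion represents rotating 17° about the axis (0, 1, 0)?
0.989 + 0.1478j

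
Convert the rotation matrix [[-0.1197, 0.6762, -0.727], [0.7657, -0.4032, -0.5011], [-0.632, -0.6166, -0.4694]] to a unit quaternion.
-0.0436 + 0.662i + 0.5445j - 0.5132k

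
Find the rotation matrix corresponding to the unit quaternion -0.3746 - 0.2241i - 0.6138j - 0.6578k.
[[-0.6189, -0.2177, 0.7547], [0.7679, 0.0342, 0.6396], [-0.165, 0.9754, 0.1461]]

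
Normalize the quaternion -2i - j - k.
-0.8165i - 0.4082j - 0.4082k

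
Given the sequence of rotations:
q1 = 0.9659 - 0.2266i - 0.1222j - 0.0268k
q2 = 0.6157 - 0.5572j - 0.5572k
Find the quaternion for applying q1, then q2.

q2 · q1 = 0.5117 - 0.1927i - 0.4872j - 0.681k
0.5117 - 0.1927i - 0.4872j - 0.681k


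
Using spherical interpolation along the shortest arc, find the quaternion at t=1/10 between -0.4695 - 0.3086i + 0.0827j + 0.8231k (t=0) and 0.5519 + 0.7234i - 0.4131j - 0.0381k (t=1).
-0.502 - 0.3726i + 0.1258j + 0.7702k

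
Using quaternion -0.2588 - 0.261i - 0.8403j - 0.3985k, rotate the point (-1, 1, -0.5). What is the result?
(0.641, -0.366, 1.306)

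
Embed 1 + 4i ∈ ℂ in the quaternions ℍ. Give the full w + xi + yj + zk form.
1 + 4i + 0j + 0k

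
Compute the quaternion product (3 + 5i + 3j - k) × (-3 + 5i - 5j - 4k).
-23 - 17i - 9j - 49k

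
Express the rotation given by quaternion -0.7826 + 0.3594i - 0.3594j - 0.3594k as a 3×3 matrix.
[[0.4833, -0.8209, 0.3042], [0.3042, 0.4833, 0.8209], [-0.8209, -0.3042, 0.4833]]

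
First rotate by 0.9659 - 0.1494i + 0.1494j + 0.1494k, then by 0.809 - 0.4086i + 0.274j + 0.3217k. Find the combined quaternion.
0.6314 - 0.5227i + 0.3985j + 0.4115k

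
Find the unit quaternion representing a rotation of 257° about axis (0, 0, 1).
-0.6225 + 0.7826k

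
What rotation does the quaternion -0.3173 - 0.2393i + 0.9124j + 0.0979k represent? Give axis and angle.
axis = (-0.2523, 0.9621, 0.1032), θ = 217°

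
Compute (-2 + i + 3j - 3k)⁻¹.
-0.087 - 0.0435i - 0.1304j + 0.1304k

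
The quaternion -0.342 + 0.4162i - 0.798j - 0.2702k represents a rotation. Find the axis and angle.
axis = (0.4429, -0.8492, -0.2875), θ = 220°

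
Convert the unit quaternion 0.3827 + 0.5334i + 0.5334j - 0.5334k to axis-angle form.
axis = (√3/3, √3/3, -√3/3), θ = 3π/4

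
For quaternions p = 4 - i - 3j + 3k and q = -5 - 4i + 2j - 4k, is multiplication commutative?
No: pq = -6 - 5i + 7j - 45k ≠ -6 - 17i + 39j - 17k = qp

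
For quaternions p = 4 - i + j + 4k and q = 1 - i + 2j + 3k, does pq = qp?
No: pq = -11 - 10i + 8j + 15k ≠ -11 + 10j + 17k = qp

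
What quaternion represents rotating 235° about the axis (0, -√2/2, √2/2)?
-0.4617 - 0.6272j + 0.6272k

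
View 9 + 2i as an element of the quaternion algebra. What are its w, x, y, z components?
9 + 2i + 0j + 0k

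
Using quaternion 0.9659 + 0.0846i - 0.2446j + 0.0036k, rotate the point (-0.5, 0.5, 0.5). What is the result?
(-0.7, 0.427, 0.277)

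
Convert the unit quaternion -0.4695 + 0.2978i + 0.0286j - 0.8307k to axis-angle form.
axis = (0.3373, 0.0324, -0.9408), θ = 236°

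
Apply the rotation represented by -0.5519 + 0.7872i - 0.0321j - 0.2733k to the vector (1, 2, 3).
(-1.04, 2.133, -2.893)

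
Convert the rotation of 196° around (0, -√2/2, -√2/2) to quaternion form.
-0.1392 - 0.7002j - 0.7002k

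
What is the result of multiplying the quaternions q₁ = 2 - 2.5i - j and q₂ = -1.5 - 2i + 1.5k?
-8 - 1.75i + 5.25j + k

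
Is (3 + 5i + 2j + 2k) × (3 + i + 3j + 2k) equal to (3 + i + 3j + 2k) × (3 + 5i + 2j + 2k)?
No: pq = -6 + 16i + 7j + 25k ≠ -6 + 20i + 23j - k = qp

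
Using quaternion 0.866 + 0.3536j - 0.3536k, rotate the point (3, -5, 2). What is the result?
(-0.338, -6.087, 0.913)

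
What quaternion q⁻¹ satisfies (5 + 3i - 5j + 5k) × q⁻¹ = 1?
0.0595 - 0.0357i + 0.0595j - 0.0595k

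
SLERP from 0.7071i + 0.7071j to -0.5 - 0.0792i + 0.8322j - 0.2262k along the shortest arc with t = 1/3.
-0.195 + 0.4897i + 0.8452j - 0.0882k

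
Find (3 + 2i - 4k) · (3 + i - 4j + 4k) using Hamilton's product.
23 - 7i - 24j - 8k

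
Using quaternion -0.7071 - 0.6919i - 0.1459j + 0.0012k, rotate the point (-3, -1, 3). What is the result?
(-2.462, -3.58, -0.354)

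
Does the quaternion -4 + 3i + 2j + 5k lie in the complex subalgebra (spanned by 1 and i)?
No. The quaternion -4 + 3i + 2j + 5k has j-coefficient y = 2 and k-coefficient z = 5, not both zero, so it does not lie in the complex subalgebra spanned by 1 and i.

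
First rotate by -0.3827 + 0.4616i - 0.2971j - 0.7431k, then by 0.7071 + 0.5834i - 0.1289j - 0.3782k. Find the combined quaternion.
-0.8592 + 0.0866i + 0.0982j - 0.4945k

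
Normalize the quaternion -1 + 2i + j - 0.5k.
-0.4 + 0.8i + 0.4j - 0.2k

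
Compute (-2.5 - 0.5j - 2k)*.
-2.5 + 0.5j + 2k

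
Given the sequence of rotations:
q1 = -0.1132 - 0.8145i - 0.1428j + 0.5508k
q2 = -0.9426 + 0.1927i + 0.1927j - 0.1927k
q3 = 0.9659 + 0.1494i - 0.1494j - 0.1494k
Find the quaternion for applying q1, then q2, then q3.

q2 · q1 = 0.3973 + 0.8246i + 0.1636j - 0.3679k
q3 · q2 · q1 = 0.23 + 0.9352i + 0.0304j - 0.2671k
0.23 + 0.9352i + 0.0304j - 0.2671k


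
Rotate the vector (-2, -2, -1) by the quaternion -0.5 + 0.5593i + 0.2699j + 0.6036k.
(-2.468, 0.427, -1.652)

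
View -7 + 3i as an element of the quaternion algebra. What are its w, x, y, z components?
-7 + 3i + 0j + 0k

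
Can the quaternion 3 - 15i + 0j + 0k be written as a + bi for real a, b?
Yes. The quaternion 3 - 15i has j- and k-coefficients y = z = 0, so it lies in the complex subalgebra spanned by 1 and i.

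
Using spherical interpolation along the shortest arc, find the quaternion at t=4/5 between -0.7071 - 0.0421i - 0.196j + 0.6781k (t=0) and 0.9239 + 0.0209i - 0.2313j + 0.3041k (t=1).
-0.9832 - 0.0288i + 0.1527j - 0.0955k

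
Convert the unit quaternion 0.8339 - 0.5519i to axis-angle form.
axis = (-1, 0, 0), θ = 67°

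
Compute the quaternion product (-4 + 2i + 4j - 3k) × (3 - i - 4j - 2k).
-10i + 35j - 5k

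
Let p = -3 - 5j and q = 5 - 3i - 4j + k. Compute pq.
-35 + 4i - 13j - 18k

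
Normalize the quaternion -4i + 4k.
-0.7071i + 0.7071k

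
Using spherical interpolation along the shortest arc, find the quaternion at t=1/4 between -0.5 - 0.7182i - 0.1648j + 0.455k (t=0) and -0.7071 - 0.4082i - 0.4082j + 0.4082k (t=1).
-0.5632 - 0.6522i - 0.2309j + 0.4518k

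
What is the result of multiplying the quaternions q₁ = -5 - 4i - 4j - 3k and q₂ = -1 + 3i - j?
13 - 14i + 19k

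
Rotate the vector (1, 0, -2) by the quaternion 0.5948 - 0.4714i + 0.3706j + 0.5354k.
(0.28, -1.628, -1.507)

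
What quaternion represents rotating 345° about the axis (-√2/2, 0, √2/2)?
-0.9914 - 0.0923i + 0.0923k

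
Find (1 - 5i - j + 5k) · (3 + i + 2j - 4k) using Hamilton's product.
30 - 20i - 16j + 2k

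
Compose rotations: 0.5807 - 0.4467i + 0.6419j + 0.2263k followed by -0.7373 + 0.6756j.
-0.8618 + 0.4822i - 0.081j + 0.1349k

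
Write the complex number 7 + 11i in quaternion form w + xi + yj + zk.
7 + 11i + 0j + 0k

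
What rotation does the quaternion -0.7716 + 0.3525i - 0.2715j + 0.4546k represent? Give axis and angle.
axis = (0.5542, -0.4268, 0.7147), θ = 281°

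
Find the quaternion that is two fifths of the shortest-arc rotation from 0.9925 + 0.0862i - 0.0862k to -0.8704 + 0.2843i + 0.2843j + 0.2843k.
0.9759 - 0.065i - 0.1183j - 0.1716k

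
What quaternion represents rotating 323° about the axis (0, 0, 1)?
-0.9483 + 0.3173k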